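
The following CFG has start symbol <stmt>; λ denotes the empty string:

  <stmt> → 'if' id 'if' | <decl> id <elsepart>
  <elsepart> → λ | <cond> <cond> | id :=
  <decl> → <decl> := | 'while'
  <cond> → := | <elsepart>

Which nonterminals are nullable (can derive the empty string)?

Directly nullable (have an λ-production): <elsepart>.
<cond> → <elsepart> with every symbol nullable, so <cond> is nullable.
No other nonterminal has a production whose RHS symbols are all nullable.

{ <cond>, <elsepart> }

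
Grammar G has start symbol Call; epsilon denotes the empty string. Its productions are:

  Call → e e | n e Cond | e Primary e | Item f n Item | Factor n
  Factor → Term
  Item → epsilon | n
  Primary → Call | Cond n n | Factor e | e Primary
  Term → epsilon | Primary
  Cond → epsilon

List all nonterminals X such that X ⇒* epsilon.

Directly nullable (have an epsilon-production): Item, Term, Cond.
Factor → Term with every symbol nullable, so Factor is nullable.
No other nonterminal has a production whose RHS symbols are all nullable.

{ Cond, Factor, Item, Term }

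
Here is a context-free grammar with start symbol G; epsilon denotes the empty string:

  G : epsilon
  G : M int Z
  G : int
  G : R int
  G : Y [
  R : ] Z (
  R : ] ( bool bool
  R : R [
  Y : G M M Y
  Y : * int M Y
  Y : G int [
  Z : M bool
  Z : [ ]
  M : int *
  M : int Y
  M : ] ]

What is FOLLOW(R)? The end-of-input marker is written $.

{ [, int }

In G : R int: add FIRST(int) = { int }.
In R : R [: add FIRST([) = { [ }.
Union: FOLLOW(R) = { [, int }.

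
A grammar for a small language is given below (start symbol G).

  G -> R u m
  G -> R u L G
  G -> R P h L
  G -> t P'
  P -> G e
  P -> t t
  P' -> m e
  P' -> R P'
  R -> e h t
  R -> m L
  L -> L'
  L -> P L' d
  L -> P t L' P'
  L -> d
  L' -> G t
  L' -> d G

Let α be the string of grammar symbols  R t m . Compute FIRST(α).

{ e, m }

Add FIRST(R) = { e, m }; R is not nullable, stop.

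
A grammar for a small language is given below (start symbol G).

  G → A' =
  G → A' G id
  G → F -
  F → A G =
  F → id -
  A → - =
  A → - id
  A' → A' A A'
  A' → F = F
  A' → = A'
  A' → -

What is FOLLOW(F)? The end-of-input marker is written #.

In G → F -: add FIRST(-) = { - }.
In A' → F = F: add FIRST(= F) = { = }.
In A' → F = F: F is at the end, add FOLLOW(A') = { -, =, id }.
Union: FOLLOW(F) = { -, =, id }.

{ -, =, id }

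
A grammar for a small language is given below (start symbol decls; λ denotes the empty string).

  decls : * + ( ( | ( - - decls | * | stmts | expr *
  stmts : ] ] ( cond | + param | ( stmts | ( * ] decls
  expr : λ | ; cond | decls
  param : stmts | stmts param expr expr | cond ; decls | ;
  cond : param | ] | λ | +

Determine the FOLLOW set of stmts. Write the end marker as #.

In decls : stmts: stmts is at the end, add FOLLOW(decls) = { #, (, *, +, ;, ] }.
In stmts : ( stmts: stmts is at the end, add FOLLOW(stmts) = { #, (, *, +, ;, ] }.
In param : stmts: stmts is at the end, add FOLLOW(param) = { #, (, *, +, ;, ] }.
In param : stmts param expr expr: add FIRST(param expr expr) = { (, +, ;, ] }.
Union: FOLLOW(stmts) = { #, (, *, +, ;, ] }.

{ #, (, *, +, ;, ] }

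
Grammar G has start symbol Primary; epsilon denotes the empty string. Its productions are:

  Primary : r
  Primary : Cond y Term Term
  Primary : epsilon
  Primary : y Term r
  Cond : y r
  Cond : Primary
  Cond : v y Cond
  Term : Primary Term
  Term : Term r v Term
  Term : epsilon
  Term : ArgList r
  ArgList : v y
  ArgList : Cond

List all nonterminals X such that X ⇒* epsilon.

{ ArgList, Cond, Primary, Term }

Directly nullable (have an epsilon-production): Primary, Term.
Cond : Primary with every symbol nullable, so Cond is nullable.
ArgList : Cond with every symbol nullable, so ArgList is nullable.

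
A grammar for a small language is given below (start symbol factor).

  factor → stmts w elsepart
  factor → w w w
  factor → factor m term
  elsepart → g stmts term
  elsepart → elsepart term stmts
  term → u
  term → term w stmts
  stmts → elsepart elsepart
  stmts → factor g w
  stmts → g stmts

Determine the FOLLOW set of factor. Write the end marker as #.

factor is the start symbol, so # ∈ FOLLOW(factor).
In factor → factor m term: add FIRST(m term) = { m }.
In stmts → factor g w: add FIRST(g w) = { g }.
Union: FOLLOW(factor) = { #, g, m }.

{ #, g, m }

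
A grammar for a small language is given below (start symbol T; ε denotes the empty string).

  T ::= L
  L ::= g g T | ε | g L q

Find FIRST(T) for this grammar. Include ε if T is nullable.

{ g, ε }

From T ::= L: add FIRST(L) = { g, ε } (including ε since L is nullable).
Union: FIRST(T) = { g, ε }.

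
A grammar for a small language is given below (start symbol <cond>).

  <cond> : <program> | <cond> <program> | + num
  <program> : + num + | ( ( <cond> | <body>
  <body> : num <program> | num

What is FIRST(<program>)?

{ (, +, num }

<program> : + num + contributes {+}.
<program> : ( ( <cond> contributes {(}.
From <program> : <body>: add FIRST(<body>) = { num }.
Union: FIRST(<program>) = { (, +, num }.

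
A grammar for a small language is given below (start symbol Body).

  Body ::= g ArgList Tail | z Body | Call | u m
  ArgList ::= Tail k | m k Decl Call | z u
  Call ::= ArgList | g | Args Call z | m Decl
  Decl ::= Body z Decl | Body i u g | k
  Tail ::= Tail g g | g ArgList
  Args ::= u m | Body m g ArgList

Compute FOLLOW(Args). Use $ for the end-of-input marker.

{ g, m, u, z }

In Call ::= Args Call z: add FIRST(Call z) = { g, m, u, z }.
Union: FOLLOW(Args) = { g, m, u, z }.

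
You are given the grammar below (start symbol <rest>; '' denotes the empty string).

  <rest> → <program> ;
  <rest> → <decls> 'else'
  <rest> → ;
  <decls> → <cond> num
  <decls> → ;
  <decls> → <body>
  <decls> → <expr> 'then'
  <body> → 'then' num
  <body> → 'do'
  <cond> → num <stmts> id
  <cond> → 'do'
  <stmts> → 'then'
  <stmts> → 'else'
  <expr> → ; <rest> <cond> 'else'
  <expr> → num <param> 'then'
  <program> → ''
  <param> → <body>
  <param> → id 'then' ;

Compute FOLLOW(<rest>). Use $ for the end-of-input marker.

{ $, 'do', num }

<rest> is the start symbol, so $ ∈ FOLLOW(<rest>).
In <expr> → ; <rest> <cond> 'else': add FIRST(<cond> 'else') = { 'do', num }.
Union: FOLLOW(<rest>) = { $, 'do', num }.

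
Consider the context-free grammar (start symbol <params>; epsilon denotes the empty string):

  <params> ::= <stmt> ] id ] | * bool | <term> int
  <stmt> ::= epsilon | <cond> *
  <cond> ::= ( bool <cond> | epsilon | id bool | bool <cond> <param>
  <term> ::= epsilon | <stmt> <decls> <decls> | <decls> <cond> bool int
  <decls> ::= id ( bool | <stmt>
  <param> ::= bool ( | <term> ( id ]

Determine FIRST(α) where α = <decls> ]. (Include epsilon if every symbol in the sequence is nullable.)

Add FIRST(<decls>)\{epsilon} = { (, *, bool, id }; <decls> is nullable, continue.
] is a terminal; add {]} and stop.

{ (, *, ], bool, id }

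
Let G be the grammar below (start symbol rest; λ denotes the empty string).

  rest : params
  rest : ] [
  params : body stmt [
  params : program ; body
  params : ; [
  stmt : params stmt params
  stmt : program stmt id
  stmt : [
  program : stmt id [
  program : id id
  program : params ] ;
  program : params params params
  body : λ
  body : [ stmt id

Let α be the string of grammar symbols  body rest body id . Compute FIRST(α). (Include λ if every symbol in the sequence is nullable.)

Add FIRST(body)\{λ} = { [ }; body is nullable, continue.
Add FIRST(rest) = { ;, [, ], id }; rest is not nullable, stop.

{ ;, [, ], id }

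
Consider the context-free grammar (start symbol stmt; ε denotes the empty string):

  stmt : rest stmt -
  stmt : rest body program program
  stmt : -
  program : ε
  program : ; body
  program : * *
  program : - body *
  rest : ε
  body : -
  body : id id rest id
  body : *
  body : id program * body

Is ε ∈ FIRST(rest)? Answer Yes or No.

rest has an ε-production, so rest ⇒ ε.

Yes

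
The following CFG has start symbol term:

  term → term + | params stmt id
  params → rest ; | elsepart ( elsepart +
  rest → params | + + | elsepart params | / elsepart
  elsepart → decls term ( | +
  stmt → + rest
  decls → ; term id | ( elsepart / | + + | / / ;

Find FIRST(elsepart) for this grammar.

{ (, +, /, ; }

From elsepart → decls term (: add FIRST(decls) = { (, +, /, ; }.
elsepart → + contributes {+}.
Union: FIRST(elsepart) = { (, +, /, ; }.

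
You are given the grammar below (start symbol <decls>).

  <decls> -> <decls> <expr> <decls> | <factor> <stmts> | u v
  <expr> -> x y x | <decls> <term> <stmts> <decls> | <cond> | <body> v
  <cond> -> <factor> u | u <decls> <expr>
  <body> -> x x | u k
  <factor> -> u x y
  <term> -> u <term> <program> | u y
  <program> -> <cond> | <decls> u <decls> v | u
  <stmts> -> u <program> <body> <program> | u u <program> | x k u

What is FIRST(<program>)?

From <program> -> <cond>: add FIRST(<cond>) = { u }.
From <program> -> <decls> u <decls> v: add FIRST(<decls>) = { u }.
<program> -> u contributes {u}.
Union: FIRST(<program>) = { u }.

{ u }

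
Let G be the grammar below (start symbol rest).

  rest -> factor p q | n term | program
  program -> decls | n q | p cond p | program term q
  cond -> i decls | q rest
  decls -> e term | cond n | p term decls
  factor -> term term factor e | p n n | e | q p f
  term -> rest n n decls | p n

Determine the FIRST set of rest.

From rest -> factor p q: add FIRST(factor) = { e, i, n, p, q }.
rest -> n term contributes {n}.
From rest -> program: add FIRST(program) = { e, i, n, p, q }.
Union: FIRST(rest) = { e, i, n, p, q }.

{ e, i, n, p, q }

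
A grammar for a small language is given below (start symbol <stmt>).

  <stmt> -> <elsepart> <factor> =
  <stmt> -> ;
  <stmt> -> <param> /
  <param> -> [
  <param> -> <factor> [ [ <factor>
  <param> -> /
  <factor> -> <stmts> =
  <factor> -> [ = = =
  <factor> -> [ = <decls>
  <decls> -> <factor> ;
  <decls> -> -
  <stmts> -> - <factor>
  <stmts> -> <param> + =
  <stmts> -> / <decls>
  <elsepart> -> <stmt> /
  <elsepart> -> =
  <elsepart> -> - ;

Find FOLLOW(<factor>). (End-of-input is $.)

{ +, /, ;, =, [ }

In <stmt> -> <elsepart> <factor> =: add FIRST(=) = { = }.
In <param> -> <factor> [ [ <factor>: add FIRST([ [ <factor>) = { [ }.
In <param> -> <factor> [ [ <factor>: <factor> is at the end, add FOLLOW(<param>) = { +, / }.
In <decls> -> <factor> ;: add FIRST(;) = { ; }.
In <stmts> -> - <factor>: <factor> is at the end, add FOLLOW(<stmts>) = { = }.
Union: FOLLOW(<factor>) = { +, /, ;, =, [ }.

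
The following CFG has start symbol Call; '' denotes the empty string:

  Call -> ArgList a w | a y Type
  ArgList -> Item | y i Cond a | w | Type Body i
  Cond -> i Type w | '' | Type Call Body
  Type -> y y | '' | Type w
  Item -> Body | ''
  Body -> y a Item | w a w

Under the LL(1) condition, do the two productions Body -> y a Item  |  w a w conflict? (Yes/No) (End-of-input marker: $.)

No

FIRST(y a Item) = { y } and FIRST(w a w) = { w }.
The FIRST sets are disjoint and neither alternative is nullable — no conflict.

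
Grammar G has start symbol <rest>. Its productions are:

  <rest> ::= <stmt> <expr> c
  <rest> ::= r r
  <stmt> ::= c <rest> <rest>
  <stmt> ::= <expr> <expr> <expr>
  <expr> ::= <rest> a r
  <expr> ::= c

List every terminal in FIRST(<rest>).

From <rest> ::= <stmt> <expr> c: add FIRST(<stmt>) = { c, r }.
<rest> ::= r r contributes {r}.
Union: FIRST(<rest>) = { c, r }.

{ c, r }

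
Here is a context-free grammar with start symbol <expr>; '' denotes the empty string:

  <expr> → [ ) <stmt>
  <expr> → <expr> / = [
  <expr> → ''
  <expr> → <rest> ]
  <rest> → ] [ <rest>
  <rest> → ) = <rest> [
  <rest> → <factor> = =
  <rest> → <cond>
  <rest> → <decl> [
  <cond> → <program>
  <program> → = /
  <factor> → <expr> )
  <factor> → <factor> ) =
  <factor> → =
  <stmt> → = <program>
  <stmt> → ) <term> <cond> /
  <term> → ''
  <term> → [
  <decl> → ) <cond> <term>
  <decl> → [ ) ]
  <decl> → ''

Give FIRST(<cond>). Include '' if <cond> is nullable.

{ = }

From <cond> → <program>: add FIRST(<program>) = { = }.
Union: FIRST(<cond>) = { = }.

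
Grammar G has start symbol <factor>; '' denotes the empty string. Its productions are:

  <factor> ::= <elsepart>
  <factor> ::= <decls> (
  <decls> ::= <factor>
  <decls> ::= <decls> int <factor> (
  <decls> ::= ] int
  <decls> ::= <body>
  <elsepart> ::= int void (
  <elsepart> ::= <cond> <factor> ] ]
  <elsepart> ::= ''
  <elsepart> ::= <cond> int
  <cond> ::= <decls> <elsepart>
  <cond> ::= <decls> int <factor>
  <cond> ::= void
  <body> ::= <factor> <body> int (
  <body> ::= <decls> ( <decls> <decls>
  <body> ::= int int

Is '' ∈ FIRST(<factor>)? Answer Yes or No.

Yes

<factor> ::= <elsepart> and each of <elsepart> is nullable, so <factor> ⇒* ''.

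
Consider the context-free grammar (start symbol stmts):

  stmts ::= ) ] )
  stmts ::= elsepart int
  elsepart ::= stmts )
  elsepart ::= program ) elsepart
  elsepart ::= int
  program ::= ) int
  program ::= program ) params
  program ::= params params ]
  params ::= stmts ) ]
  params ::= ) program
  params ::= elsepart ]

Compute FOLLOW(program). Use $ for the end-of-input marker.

In elsepart ::= program ) elsepart: add FIRST() elsepart) = { ) }.
In program ::= program ) params: add FIRST() params) = { ) }.
In params ::= ) program: program is at the end, add FOLLOW(params) = { ), ], int }.
Union: FOLLOW(program) = { ), ], int }.

{ ), ], int }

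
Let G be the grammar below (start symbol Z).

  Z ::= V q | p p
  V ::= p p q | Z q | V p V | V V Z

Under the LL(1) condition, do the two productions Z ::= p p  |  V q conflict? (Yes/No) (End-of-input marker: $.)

Yes

FIRST(p p) = { p } and FIRST(V q) = { p }.
Both contain p, so the two alternatives are not disjoint — LL(1) conflict.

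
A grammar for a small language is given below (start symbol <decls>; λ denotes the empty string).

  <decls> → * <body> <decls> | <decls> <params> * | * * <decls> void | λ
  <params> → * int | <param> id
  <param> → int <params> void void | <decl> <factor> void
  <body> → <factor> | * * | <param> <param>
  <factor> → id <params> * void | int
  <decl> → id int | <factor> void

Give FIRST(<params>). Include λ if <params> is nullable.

<params> → * int contributes {*}.
From <params> → <param> id: add FIRST(<param>) = { id, int }.
Union: FIRST(<params>) = { *, id, int }.

{ *, id, int }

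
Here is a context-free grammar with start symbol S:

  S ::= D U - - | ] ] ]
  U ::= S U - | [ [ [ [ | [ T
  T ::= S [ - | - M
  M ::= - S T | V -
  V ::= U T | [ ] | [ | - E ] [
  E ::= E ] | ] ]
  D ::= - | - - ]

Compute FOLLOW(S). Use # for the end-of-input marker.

S is the start symbol, so # ∈ FOLLOW(S).
In U ::= S U -: add FIRST(U -) = { -, [, ] }.
In T ::= S [ -: add FIRST([ -) = { [ }.
In M ::= - S T: add FIRST(T) = { -, ] }.
Union: FOLLOW(S) = { #, -, [, ] }.

{ #, -, [, ] }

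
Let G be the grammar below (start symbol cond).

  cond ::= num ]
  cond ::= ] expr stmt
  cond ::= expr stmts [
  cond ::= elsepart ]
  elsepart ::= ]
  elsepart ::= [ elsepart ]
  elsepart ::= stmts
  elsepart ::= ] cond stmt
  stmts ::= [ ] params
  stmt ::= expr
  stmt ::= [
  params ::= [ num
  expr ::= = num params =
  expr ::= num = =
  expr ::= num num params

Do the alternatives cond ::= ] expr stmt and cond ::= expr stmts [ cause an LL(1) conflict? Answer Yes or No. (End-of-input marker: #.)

FIRST(] expr stmt) = { ] } and FIRST(expr stmts [) = { =, num }.
The FIRST sets are disjoint and neither alternative is nullable — no conflict.

No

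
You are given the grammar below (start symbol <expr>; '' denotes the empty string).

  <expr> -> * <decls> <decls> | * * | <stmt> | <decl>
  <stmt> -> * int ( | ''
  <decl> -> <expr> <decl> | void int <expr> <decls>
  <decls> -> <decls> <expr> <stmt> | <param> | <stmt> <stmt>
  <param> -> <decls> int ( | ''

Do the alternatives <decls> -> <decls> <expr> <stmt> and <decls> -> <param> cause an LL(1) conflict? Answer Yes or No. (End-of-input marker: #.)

FIRST(<decls> <expr> <stmt>) = { *, int, void, '' } and FIRST(<param>) = { *, int, void, '' }.
Both contain *, so the two alternatives are not disjoint — LL(1) conflict.

Yes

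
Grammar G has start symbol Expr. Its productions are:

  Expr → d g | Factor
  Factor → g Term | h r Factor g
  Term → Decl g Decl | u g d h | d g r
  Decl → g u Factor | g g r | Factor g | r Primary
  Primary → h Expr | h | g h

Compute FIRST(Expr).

{ d, g, h }

Expr → d g contributes {d}.
From Expr → Factor: add FIRST(Factor) = { g, h }.
Union: FIRST(Expr) = { d, g, h }.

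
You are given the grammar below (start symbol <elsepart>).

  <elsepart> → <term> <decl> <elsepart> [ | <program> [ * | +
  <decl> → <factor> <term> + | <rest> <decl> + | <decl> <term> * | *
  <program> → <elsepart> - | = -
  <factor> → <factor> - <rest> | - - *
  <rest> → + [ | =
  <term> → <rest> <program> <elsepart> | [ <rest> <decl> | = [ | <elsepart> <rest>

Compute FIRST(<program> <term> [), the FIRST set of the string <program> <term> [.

{ +, =, [ }

Add FIRST(<program>) = { +, =, [ }; <program> is not nullable, stop.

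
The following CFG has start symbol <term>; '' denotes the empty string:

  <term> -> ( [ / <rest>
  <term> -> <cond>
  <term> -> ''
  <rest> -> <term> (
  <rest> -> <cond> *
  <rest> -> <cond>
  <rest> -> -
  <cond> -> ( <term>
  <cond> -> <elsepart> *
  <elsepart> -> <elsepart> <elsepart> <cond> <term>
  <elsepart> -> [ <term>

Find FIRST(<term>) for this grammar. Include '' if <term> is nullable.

<term> -> ( [ / <rest> contributes {(}.
From <term> -> <cond>: add FIRST(<cond>) = { (, [ }.
<term> -> '' contributes ''.
Union: FIRST(<term>) = { (, [, '' }.

{ (, [, '' }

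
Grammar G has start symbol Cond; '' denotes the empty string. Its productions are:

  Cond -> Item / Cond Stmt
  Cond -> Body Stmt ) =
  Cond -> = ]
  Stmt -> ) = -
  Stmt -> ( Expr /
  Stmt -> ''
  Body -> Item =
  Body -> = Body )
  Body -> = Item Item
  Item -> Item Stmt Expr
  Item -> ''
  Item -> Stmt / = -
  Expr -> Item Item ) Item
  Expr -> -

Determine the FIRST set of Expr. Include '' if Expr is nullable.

{ (, ), -, / }

From Expr -> Item Item ) Item: Item, Item nullable, take FIRST(Item) ∪ FIRST(Item) ∪ {)} = { (, ), -, / }.
Expr -> - contributes {-}.
Union: FIRST(Expr) = { (, ), -, / }.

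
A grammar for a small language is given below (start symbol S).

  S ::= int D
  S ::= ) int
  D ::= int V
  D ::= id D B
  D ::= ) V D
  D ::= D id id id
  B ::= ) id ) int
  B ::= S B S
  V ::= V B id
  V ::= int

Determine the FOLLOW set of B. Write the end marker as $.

In D ::= id D B: B is at the end, add FOLLOW(D) = { $, ), id, int }.
In B ::= S B S: add FIRST(S) = { ), int }.
In V ::= V B id: add FIRST(id) = { id }.
Union: FOLLOW(B) = { $, ), id, int }.

{ $, ), id, int }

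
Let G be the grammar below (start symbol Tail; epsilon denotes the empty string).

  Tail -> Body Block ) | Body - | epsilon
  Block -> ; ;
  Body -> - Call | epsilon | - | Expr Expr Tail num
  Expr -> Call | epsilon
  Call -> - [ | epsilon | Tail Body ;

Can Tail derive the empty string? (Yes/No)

Yes

Tail has an epsilon-production, so Tail ⇒ epsilon.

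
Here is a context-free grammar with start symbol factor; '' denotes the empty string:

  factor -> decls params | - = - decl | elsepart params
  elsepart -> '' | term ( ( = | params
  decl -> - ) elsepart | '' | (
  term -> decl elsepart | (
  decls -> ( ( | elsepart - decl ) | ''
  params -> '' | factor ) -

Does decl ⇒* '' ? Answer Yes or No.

Yes

decl has an ''-production, so decl ⇒ ''.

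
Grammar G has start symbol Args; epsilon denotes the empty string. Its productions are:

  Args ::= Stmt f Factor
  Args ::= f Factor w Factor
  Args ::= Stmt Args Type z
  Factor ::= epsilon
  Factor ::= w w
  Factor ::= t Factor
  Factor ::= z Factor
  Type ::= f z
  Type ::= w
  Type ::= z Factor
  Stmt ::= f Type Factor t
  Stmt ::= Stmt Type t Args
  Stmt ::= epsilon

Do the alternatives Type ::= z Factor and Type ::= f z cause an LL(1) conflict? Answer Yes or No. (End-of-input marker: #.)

FIRST(z Factor) = { z } and FIRST(f z) = { f }.
The FIRST sets are disjoint and neither alternative is nullable — no conflict.

No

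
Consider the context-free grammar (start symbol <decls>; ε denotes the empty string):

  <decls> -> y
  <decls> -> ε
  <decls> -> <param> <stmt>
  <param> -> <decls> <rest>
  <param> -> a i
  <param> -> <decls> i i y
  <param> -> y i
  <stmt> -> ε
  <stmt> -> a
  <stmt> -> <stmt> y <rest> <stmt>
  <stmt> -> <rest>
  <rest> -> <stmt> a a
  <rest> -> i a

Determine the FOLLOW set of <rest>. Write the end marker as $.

{ $, a, i, y }

In <param> -> <decls> <rest>: <rest> is at the end, add FOLLOW(<param>) = { $, a, i, y }.
In <stmt> -> <stmt> y <rest> <stmt>: add FIRST(<stmt>)\{ε} = { a, i, y }.
  Since <stmt> is nullable, also add FOLLOW(<stmt>) = { $, a, i, y }.
In <stmt> -> <rest>: <rest> is at the end, add FOLLOW(<stmt>) = { $, a, i, y }.
Union: FOLLOW(<rest>) = { $, a, i, y }.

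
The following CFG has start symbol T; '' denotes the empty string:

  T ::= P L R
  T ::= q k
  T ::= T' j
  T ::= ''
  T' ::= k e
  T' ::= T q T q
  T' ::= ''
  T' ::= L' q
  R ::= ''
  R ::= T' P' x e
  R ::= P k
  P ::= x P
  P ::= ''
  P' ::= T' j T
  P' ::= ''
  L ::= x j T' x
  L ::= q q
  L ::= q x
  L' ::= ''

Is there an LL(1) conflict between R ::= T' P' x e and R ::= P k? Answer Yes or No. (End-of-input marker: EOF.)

Yes

FIRST(T' P' x e) = { j, k, q, x } and FIRST(P k) = { k, x }.
Both contain k, so the two alternatives are not disjoint — LL(1) conflict.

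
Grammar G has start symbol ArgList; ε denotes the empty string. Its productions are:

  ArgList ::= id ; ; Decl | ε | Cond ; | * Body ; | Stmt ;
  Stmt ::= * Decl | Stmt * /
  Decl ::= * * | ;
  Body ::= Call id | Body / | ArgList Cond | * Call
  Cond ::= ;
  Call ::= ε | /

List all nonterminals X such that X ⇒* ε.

Directly nullable (have an ε-production): ArgList, Call.
No other nonterminal has a production whose RHS symbols are all nullable.

{ ArgList, Call }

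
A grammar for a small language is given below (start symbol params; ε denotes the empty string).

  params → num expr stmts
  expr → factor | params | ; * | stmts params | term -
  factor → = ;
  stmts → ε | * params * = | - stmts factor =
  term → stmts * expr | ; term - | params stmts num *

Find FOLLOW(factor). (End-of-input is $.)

{ $, *, -, =, num }

In expr → factor: factor is at the end, add FOLLOW(expr) = { $, *, -, num }.
In stmts → - stmts factor =: add FIRST(=) = { = }.
Union: FOLLOW(factor) = { $, *, -, =, num }.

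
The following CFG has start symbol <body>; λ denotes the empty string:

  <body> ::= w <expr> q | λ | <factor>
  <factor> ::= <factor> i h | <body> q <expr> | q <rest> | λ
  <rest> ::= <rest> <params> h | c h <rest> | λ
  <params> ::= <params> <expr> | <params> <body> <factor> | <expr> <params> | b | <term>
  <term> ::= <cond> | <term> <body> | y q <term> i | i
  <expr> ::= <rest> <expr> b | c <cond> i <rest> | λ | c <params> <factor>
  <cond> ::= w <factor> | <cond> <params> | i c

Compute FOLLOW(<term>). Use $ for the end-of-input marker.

{ $, b, c, h, i, q, w, y }

In <params> ::= <term>: <term> is at the end, add FOLLOW(<params>) = { $, b, c, h, i, q, w, y }.
In <term> ::= <term> <body>: add FIRST(<body>)\{λ} = { i, q, w }.
  Since <body> is nullable, also add FOLLOW(<term>) = { $, b, c, h, i, q, w, y }.
In <term> ::= y q <term> i: add FIRST(i) = { i }.
Union: FOLLOW(<term>) = { $, b, c, h, i, q, w, y }.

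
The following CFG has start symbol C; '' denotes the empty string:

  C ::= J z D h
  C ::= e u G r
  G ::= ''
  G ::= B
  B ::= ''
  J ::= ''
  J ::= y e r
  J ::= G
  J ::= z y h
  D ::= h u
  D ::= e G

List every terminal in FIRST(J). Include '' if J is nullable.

J ::= '' contributes ''.
J ::= y e r contributes {y}.
From J ::= G: add FIRST(G) = { '' } (including '' since G is nullable).
J ::= z y h contributes {z}.
Union: FIRST(J) = { y, z, '' }.

{ y, z, '' }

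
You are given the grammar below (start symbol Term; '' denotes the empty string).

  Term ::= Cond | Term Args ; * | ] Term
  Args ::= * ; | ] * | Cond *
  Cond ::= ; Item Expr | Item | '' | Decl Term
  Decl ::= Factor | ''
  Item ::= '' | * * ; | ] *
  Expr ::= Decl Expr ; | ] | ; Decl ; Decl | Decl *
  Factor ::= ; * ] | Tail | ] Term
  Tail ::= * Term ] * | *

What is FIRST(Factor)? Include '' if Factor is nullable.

{ *, ;, ] }

Factor ::= ; * ] contributes {;}.
From Factor ::= Tail: add FIRST(Tail) = { * }.
Factor ::= ] Term contributes {]}.
Union: FIRST(Factor) = { *, ;, ] }.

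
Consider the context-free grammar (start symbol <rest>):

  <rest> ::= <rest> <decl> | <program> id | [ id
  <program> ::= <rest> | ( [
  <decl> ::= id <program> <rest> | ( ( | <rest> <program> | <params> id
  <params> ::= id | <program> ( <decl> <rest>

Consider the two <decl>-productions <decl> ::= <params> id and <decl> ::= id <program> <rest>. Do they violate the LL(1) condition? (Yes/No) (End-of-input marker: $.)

FIRST(<params> id) = { (, [, id } and FIRST(id <program> <rest>) = { id }.
Both contain id, so the two alternatives are not disjoint — LL(1) conflict.

Yes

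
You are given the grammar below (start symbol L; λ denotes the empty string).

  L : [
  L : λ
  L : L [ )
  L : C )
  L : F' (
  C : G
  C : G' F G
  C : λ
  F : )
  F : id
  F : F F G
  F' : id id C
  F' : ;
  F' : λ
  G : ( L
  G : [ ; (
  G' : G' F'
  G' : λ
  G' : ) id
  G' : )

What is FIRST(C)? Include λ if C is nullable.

{ (, ), ;, [, id, λ }

From C : G: add FIRST(G) = { (, [ }.
From C : G' F G: G' nullable, take FIRST(G') ∪ FIRST(F) = { ), ;, id }.
C : λ contributes λ.
Union: FIRST(C) = { (, ), ;, [, id, λ }.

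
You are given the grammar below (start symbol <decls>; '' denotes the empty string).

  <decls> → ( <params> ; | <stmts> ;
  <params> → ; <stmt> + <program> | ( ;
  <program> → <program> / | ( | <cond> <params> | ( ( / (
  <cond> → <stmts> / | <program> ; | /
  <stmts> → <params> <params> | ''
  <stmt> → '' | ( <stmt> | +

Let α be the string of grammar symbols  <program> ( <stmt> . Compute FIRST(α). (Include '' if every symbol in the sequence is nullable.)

{ (, /, ; }

Add FIRST(<program>) = { (, /, ; }; <program> is not nullable, stop.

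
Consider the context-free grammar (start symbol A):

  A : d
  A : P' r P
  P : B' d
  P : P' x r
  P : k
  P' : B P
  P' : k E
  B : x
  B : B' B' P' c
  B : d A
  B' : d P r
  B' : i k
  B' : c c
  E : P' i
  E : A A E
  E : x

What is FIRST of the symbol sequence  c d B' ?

{ c }

c is a terminal; add {c} and stop.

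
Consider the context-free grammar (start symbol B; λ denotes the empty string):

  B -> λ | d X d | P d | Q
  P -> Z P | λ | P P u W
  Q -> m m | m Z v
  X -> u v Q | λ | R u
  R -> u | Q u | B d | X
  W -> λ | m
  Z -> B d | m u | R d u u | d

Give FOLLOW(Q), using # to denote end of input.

{ #, d, u }

In B -> Q: Q is at the end, add FOLLOW(B) = { #, d }.
In X -> u v Q: Q is at the end, add FOLLOW(X) = { d, u }.
In R -> Q u: add FIRST(u) = { u }.
Union: FOLLOW(Q) = { #, d, u }.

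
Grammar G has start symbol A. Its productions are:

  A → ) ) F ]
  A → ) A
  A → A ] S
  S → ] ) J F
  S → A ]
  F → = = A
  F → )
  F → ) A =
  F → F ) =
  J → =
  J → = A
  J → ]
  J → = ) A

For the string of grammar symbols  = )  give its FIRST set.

{ = }

= is a terminal; add {=} and stop.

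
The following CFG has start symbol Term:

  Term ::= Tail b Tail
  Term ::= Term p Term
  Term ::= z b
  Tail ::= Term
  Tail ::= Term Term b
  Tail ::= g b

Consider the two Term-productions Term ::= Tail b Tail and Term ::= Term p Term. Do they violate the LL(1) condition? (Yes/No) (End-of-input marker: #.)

Yes

FIRST(Tail b Tail) = { g, z } and FIRST(Term p Term) = { g, z }.
Both contain g, so the two alternatives are not disjoint — LL(1) conflict.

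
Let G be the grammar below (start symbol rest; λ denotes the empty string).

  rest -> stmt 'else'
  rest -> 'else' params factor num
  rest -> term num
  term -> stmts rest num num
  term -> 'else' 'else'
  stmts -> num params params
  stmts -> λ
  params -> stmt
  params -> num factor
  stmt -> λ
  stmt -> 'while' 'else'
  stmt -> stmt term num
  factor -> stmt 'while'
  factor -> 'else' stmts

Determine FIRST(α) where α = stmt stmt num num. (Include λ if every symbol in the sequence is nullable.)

{ 'else', 'while', num }

Add FIRST(stmt)\{λ} = { 'else', 'while', num }; stmt is nullable, continue.
Add FIRST(stmt)\{λ} = { 'else', 'while', num }; stmt is nullable, continue.
num is a terminal; add {num} and stop.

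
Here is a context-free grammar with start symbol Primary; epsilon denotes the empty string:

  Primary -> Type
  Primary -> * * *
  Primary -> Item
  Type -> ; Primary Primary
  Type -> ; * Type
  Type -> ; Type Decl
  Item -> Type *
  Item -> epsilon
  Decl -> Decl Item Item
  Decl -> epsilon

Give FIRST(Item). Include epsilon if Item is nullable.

{ ;, epsilon }

From Item -> Type *: add FIRST(Type) = { ; }.
Item -> epsilon contributes epsilon.
Union: FIRST(Item) = { ;, epsilon }.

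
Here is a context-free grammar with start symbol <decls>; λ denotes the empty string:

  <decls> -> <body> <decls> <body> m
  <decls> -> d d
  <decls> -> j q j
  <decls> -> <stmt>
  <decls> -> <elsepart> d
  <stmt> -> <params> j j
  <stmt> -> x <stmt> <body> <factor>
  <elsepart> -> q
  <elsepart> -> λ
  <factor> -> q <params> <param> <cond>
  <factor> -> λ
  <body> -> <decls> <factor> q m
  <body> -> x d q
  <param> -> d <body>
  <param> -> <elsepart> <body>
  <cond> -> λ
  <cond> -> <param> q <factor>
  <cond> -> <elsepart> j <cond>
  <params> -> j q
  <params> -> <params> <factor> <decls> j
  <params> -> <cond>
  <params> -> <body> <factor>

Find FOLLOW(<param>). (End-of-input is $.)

In <factor> -> q <params> <param> <cond>: add FIRST(<cond>)\{λ} = { d, j, q, x }.
  Since <cond> is nullable, also add FOLLOW(<factor>) = { $, d, j, q, x }.
In <cond> -> <param> q <factor>: add FIRST(q <factor>) = { q }.
Union: FOLLOW(<param>) = { $, d, j, q, x }.

{ $, d, j, q, x }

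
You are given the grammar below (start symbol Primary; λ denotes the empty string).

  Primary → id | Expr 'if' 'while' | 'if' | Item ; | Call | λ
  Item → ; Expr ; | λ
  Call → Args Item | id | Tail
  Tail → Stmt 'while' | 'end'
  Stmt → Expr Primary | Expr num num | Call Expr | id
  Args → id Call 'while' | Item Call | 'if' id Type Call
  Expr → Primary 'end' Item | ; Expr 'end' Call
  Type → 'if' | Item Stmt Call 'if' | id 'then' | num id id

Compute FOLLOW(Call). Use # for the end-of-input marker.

{ #, 'end', 'if', 'while', ;, id, num }

In Primary → Call: Call is at the end, add FOLLOW(Primary) = { #, 'end', 'if', 'while', ;, id }.
In Stmt → Call Expr: add FIRST(Expr) = { 'end', 'if', ;, id }.
In Args → id Call 'while': add FIRST('while') = { 'while' }.
In Args → Item Call: Call is at the end, add FOLLOW(Args) = { #, 'end', 'if', 'while', ;, id, num }.
In Args → 'if' id Type Call: Call is at the end, add FOLLOW(Args) = { #, 'end', 'if', 'while', ;, id, num }.
In Expr → ; Expr 'end' Call: Call is at the end, add FOLLOW(Expr) = { 'end', 'if', 'while', ;, id, num }.
In Type → Item Stmt Call 'if': add FIRST('if') = { 'if' }.
Union: FOLLOW(Call) = { #, 'end', 'if', 'while', ;, id, num }.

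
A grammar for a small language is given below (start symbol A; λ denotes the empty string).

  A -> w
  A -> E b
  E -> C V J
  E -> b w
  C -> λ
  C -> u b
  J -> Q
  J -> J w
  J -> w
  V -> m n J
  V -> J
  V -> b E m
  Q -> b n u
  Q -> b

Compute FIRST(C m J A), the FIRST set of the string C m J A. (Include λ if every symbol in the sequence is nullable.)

Add FIRST(C)\{λ} = { u }; C is nullable, continue.
m is a terminal; add {m} and stop.

{ m, u }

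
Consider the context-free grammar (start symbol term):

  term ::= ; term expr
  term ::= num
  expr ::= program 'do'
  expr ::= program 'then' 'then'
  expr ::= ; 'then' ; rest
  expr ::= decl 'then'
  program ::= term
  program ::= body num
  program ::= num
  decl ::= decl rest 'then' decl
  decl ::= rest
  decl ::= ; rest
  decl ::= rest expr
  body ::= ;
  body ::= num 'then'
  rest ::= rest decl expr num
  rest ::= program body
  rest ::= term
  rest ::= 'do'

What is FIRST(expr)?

{ 'do', ;, num }

From expr ::= program 'do': add FIRST(program) = { ;, num }.
From expr ::= program 'then' 'then': add FIRST(program) = { ;, num }.
expr ::= ; 'then' ; rest contributes {;}.
From expr ::= decl 'then': add FIRST(decl) = { 'do', ;, num }.
Union: FIRST(expr) = { 'do', ;, num }.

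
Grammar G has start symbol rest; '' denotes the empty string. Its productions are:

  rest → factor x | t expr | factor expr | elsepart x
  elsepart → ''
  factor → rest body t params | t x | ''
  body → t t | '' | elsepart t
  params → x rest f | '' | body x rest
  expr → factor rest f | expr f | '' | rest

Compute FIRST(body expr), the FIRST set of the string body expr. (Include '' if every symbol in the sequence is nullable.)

{ f, t, x, '' }

Add FIRST(body)\{''} = { t }; body is nullable, continue.
Add FIRST(expr)\{''} = { f, t, x }; expr is nullable, continue.
Every symbol is nullable, so include ''.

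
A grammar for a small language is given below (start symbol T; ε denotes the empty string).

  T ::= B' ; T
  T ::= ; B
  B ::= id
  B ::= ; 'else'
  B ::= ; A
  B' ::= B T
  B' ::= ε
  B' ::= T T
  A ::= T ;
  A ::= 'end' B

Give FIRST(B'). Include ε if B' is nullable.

From B' ::= B T: add FIRST(B) = { ;, id }.
B' ::= ε contributes ε.
From B' ::= T T: add FIRST(T) = { ;, id }.
Union: FIRST(B') = { ;, id, ε }.

{ ;, id, ε }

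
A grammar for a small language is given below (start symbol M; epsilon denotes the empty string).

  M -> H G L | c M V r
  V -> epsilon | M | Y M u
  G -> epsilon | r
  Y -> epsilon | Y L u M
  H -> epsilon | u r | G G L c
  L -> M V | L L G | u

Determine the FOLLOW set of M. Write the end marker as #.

{ #, c, r, u }

M is the start symbol, so # ∈ FOLLOW(M).
In M -> c M V r: add FIRST(V r) = { c, r, u }.
In V -> M: M is at the end, add FOLLOW(V) = { #, c, r, u }.
In V -> Y M u: add FIRST(u) = { u }.
In Y -> Y L u M: M is at the end, add FOLLOW(Y) = { c, r, u }.
In L -> M V: add FIRST(V)\{epsilon} = { c, r, u }.
  Since V is nullable, also add FOLLOW(L) = { #, c, r, u }.
Union: FOLLOW(M) = { #, c, r, u }.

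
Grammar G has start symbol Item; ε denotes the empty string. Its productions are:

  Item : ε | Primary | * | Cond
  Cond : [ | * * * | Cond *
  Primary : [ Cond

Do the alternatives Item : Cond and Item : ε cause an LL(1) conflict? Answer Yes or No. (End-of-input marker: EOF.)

No

FIRST(Cond) = { *, [ } and FIRST(ε) = { ε }.
The second is nullable but FOLLOW(Item) = { EOF } is disjoint from FIRST of the first.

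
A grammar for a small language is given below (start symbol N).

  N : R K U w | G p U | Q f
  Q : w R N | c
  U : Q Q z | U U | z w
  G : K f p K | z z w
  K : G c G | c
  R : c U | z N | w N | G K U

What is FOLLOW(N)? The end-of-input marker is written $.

{ $, c, f, w, z }

N is the start symbol, so $ ∈ FOLLOW(N).
In Q : w R N: N is at the end, add FOLLOW(Q) = { c, f, w, z }.
In R : z N: N is at the end, add FOLLOW(R) = { c, w, z }.
In R : w N: N is at the end, add FOLLOW(R) = { c, w, z }.
Union: FOLLOW(N) = { $, c, f, w, z }.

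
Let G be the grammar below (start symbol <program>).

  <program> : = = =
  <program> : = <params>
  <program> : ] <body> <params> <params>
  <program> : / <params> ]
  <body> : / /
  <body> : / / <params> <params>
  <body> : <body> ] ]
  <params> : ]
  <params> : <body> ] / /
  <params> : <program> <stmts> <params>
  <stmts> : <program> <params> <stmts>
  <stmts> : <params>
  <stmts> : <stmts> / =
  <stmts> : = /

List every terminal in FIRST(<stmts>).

{ /, =, ] }

From <stmts> : <program> <params> <stmts>: add FIRST(<program>) = { /, =, ] }.
From <stmts> : <params>: add FIRST(<params>) = { /, =, ] }.
From <stmts> : <stmts> / =: add FIRST(<stmts>) = { /, =, ] }.
<stmts> : = / contributes {=}.
Union: FIRST(<stmts>) = { /, =, ] }.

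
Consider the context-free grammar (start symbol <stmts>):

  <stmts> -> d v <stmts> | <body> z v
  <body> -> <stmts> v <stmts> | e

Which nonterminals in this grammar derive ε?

No nonterminal has an empty production or an RHS whose symbols are all nullable.

{ } (none)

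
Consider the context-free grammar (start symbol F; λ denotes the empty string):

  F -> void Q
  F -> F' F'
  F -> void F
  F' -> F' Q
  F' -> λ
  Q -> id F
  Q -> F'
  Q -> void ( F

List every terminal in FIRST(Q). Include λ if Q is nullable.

Q -> id F contributes {id}.
From Q -> F': add FIRST(F') = { id, void, λ } (including λ since F' is nullable).
Q -> void ( F contributes {void}.
Union: FIRST(Q) = { id, void, λ }.

{ id, void, λ }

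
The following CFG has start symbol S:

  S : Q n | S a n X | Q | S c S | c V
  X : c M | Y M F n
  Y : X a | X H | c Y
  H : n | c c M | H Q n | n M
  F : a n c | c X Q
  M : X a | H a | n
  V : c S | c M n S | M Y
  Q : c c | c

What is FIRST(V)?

V : c S contributes {c}.
V : c M n S contributes {c}.
From V : M Y: add FIRST(M) = { c, n }.
Union: FIRST(V) = { c, n }.

{ c, n }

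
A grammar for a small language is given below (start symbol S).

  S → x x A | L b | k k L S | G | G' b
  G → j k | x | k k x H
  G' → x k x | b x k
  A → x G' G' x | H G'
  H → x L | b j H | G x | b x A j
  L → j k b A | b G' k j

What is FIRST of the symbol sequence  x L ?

x is a terminal; add {x} and stop.

{ x }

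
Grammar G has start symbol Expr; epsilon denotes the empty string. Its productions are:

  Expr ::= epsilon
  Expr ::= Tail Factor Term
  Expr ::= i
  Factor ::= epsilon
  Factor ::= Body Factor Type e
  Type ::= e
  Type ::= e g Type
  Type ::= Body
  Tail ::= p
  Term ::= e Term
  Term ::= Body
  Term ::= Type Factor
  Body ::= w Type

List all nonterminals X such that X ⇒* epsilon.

{ Expr, Factor }

Directly nullable (have an epsilon-production): Expr, Factor.
No other nonterminal has a production whose RHS symbols are all nullable.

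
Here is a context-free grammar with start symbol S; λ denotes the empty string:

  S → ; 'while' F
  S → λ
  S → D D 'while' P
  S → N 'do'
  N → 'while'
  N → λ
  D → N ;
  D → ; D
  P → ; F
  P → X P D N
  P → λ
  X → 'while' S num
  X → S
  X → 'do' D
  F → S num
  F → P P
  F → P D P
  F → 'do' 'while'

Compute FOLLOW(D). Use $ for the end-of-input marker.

In S → D D 'while' P: add FIRST(D 'while' P) = { 'while', ; }.
In S → D D 'while' P: add FIRST('while' P) = { 'while' }.
In D → ; D: D is at the end, add FOLLOW(D) = { $, 'do', 'while', ;, num }.
In P → X P D N: add FIRST(N)\{λ} = { 'while' }.
  Since N is nullable, also add FOLLOW(P) = { $, 'do', 'while', ;, num }.
In X → 'do' D: D is at the end, add FOLLOW(X) = { 'do', 'while', ; }.
In F → P D P: add FIRST(P)\{λ} = { 'do', 'while', ; }.
  Since P is nullable, also add FOLLOW(F) = { $, 'do', 'while', ;, num }.
Union: FOLLOW(D) = { $, 'do', 'while', ;, num }.

{ $, 'do', 'while', ;, num }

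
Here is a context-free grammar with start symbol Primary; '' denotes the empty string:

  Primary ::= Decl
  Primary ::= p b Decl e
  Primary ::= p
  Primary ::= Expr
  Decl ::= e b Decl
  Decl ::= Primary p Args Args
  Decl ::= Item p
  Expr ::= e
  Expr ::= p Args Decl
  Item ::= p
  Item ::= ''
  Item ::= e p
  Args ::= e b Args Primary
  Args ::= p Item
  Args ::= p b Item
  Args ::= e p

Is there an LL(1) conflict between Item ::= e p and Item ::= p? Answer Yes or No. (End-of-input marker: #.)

FIRST(e p) = { e } and FIRST(p) = { p }.
The FIRST sets are disjoint and neither alternative is nullable — no conflict.

No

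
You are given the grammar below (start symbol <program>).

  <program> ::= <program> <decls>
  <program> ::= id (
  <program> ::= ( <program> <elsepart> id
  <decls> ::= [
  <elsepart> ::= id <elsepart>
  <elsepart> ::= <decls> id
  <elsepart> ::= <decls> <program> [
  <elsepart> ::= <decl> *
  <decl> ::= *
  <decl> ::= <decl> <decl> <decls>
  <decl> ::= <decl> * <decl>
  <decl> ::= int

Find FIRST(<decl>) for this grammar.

<decl> ::= * contributes {*}.
From <decl> ::= <decl> <decl> <decls>: add FIRST(<decl>) = { *, int }.
From <decl> ::= <decl> * <decl>: add FIRST(<decl>) = { *, int }.
<decl> ::= int contributes {int}.
Union: FIRST(<decl>) = { *, int }.

{ *, int }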